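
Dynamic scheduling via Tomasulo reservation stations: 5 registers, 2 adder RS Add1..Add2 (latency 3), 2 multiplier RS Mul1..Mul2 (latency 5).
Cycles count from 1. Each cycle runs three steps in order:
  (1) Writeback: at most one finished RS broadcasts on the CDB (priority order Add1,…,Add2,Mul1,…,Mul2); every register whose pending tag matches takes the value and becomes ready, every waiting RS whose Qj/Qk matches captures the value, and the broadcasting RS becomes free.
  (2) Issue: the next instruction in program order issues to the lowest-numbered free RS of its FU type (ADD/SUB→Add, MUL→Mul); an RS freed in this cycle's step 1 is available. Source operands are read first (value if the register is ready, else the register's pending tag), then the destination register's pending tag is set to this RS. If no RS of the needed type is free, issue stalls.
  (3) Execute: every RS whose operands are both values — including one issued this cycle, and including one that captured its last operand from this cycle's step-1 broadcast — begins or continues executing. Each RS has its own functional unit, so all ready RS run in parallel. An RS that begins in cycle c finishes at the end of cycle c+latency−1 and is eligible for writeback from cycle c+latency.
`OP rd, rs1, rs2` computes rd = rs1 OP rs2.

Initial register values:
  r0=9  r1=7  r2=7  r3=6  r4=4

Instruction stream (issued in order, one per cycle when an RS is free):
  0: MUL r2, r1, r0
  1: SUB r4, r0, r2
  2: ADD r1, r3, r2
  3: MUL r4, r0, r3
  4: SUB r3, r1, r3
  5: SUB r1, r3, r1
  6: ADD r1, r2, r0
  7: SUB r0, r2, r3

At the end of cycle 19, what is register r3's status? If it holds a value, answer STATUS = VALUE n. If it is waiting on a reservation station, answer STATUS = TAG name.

STATUS = VALUE 63

cycle 1: issue MUL r2<-Mul1 // r0:9,r1:7,r2:Mul1,r3:6,r4:4
cycle 2: issue SUB r4<-Add1 // r0:9,r1:7,r2:Mul1,r3:6,r4:Add1
cycle 3: issue ADD r1<-Add2 // r0:9,r1:Add2,r2:Mul1,r3:6,r4:Add1
cycle 4: issue MUL r4<-Mul2 // r0:9,r1:Add2,r2:Mul1,r3:6,r4:Mul2
cycle 5: stall // r0:9,r1:Add2,r2:Mul1,r3:6,r4:Mul2
cycle 6: CDB Mul1=63; stall // r0:9,r1:Add2,r2:63,r3:6,r4:Mul2
cycle 7: stall // r0:9,r1:Add2,r2:63,r3:6,r4:Mul2
cycle 8: stall // r0:9,r1:Add2,r2:63,r3:6,r4:Mul2
cycle 9: CDB Add1=-54; issue SUB r3<-Add1 // r0:9,r1:Add2,r2:63,r3:Add1,r4:Mul2
cycle 10: CDB Add2=69; issue SUB r1<-Add2 // r0:9,r1:Add2,r2:63,r3:Add1,r4:Mul2
cycle 11: CDB Mul2=54; stall // r0:9,r1:Add2,r2:63,r3:Add1,r4:54
cycle 12: stall // r0:9,r1:Add2,r2:63,r3:Add1,r4:54
cycle 13: CDB Add1=63; issue ADD r1<-Add1 // r0:9,r1:Add1,r2:63,r3:63,r4:54
cycle 14: stall // r0:9,r1:Add1,r2:63,r3:63,r4:54
cycle 15: stall // r0:9,r1:Add1,r2:63,r3:63,r4:54
cycle 16: CDB Add1=72; issue SUB r0<-Add1 // r0:Add1,r1:72,r2:63,r3:63,r4:54
cycle 17: CDB Add2=-6 // r0:Add1,r1:72,r2:63,r3:63,r4:54
cycle 18: - // r0:Add1,r1:72,r2:63,r3:63,r4:54
cycle 19: CDB Add1=0 // r0:0,r1:72,r2:63,r3:63,r4:54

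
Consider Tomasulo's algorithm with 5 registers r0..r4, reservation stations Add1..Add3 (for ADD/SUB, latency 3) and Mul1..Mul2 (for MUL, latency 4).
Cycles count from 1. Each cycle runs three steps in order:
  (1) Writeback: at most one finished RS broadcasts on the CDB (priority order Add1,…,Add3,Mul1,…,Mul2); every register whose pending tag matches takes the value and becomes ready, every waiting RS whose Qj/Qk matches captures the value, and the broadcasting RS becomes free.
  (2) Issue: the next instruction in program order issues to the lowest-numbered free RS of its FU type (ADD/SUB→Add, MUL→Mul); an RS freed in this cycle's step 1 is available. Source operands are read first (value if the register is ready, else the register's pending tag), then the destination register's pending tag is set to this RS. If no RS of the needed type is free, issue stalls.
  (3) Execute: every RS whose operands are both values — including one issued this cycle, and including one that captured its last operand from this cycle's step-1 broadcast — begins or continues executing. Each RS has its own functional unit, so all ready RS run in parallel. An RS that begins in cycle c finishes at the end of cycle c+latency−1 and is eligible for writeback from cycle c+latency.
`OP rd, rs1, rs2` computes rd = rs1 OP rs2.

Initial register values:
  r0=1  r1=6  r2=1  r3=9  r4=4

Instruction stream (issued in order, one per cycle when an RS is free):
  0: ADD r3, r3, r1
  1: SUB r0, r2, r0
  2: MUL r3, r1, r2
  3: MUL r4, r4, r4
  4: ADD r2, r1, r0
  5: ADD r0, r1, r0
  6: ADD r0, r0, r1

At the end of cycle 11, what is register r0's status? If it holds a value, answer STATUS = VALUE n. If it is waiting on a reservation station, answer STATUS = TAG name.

STATUS = TAG Add3

cycle 1: issue ADD r3<-Add1 // r0:1,r1:6,r2:1,r3:Add1,r4:4
cycle 2: issue SUB r0<-Add2 // r0:Add2,r1:6,r2:1,r3:Add1,r4:4
cycle 3: issue MUL r3<-Mul1 // r0:Add2,r1:6,r2:1,r3:Mul1,r4:4
cycle 4: CDB Add1=15; issue MUL r4<-Mul2 // r0:Add2,r1:6,r2:1,r3:Mul1,r4:Mul2
cycle 5: CDB Add2=0; issue ADD r2<-Add1 // r0:0,r1:6,r2:Add1,r3:Mul1,r4:Mul2
cycle 6: issue ADD r0<-Add2 // r0:Add2,r1:6,r2:Add1,r3:Mul1,r4:Mul2
cycle 7: CDB Mul1=6; issue ADD r0<-Add3 // r0:Add3,r1:6,r2:Add1,r3:6,r4:Mul2
cycle 8: CDB Add1=6 // r0:Add3,r1:6,r2:6,r3:6,r4:Mul2
cycle 9: CDB Add2=6 // r0:Add3,r1:6,r2:6,r3:6,r4:Mul2
cycle 10: CDB Mul2=16 // r0:Add3,r1:6,r2:6,r3:6,r4:16
cycle 11: - // r0:Add3,r1:6,r2:6,r3:6,r4:16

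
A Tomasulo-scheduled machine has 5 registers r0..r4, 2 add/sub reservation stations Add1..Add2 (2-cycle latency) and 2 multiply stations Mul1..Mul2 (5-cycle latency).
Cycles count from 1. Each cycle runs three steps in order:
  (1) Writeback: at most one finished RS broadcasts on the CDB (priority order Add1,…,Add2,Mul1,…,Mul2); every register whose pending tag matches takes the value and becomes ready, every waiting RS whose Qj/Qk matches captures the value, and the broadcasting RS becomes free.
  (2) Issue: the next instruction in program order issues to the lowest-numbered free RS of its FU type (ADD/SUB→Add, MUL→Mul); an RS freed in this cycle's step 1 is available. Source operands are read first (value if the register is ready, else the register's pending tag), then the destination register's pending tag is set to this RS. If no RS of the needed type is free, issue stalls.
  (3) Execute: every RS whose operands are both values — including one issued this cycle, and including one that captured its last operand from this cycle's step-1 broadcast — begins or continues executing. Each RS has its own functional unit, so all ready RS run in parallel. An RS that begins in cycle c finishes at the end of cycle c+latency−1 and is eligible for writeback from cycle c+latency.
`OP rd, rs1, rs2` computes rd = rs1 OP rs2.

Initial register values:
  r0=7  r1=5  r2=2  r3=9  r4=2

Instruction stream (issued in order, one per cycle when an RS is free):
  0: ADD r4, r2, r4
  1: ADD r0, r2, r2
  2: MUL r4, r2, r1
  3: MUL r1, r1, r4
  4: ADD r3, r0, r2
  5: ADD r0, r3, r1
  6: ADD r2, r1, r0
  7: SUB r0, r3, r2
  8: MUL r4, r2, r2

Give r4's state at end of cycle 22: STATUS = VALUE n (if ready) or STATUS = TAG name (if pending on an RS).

STATUS = VALUE 11236

c1: issue ADD r4<-Add1 | r0:7,r1:5,r2:2,r3:9,r4:Add1
c2: issue ADD r0<-Add2 | r0:Add2,r1:5,r2:2,r3:9,r4:Add1
c3: CDB Add1=4; issue MUL r4<-Mul1 | r0:Add2,r1:5,r2:2,r3:9,r4:Mul1
c4: CDB Add2=4; issue MUL r1<-Mul2 | r0:4,r1:Mul2,r2:2,r3:9,r4:Mul1
c5: issue ADD r3<-Add1 | r0:4,r1:Mul2,r2:2,r3:Add1,r4:Mul1
c6: issue ADD r0<-Add2 | r0:Add2,r1:Mul2,r2:2,r3:Add1,r4:Mul1
c7: CDB Add1=6; issue ADD r2<-Add1 | r0:Add2,r1:Mul2,r2:Add1,r3:6,r4:Mul1
c8: CDB Mul1=10; stall | r0:Add2,r1:Mul2,r2:Add1,r3:6,r4:10
c9: stall | r0:Add2,r1:Mul2,r2:Add1,r3:6,r4:10
c10: stall | r0:Add2,r1:Mul2,r2:Add1,r3:6,r4:10
c11: stall | r0:Add2,r1:Mul2,r2:Add1,r3:6,r4:10
c12: stall | r0:Add2,r1:Mul2,r2:Add1,r3:6,r4:10
c13: CDB Mul2=50; stall | r0:Add2,r1:50,r2:Add1,r3:6,r4:10
c14: stall | r0:Add2,r1:50,r2:Add1,r3:6,r4:10
c15: CDB Add2=56; issue SUB r0<-Add2 | r0:Add2,r1:50,r2:Add1,r3:6,r4:10
c16: issue MUL r4<-Mul1 | r0:Add2,r1:50,r2:Add1,r3:6,r4:Mul1
c17: CDB Add1=106 | r0:Add2,r1:50,r2:106,r3:6,r4:Mul1
c18: - | r0:Add2,r1:50,r2:106,r3:6,r4:Mul1
c19: CDB Add2=-100 | r0:-100,r1:50,r2:106,r3:6,r4:Mul1
c20: - | r0:-100,r1:50,r2:106,r3:6,r4:Mul1
c21: - | r0:-100,r1:50,r2:106,r3:6,r4:Mul1
c22: CDB Mul1=11236 | r0:-100,r1:50,r2:106,r3:6,r4:11236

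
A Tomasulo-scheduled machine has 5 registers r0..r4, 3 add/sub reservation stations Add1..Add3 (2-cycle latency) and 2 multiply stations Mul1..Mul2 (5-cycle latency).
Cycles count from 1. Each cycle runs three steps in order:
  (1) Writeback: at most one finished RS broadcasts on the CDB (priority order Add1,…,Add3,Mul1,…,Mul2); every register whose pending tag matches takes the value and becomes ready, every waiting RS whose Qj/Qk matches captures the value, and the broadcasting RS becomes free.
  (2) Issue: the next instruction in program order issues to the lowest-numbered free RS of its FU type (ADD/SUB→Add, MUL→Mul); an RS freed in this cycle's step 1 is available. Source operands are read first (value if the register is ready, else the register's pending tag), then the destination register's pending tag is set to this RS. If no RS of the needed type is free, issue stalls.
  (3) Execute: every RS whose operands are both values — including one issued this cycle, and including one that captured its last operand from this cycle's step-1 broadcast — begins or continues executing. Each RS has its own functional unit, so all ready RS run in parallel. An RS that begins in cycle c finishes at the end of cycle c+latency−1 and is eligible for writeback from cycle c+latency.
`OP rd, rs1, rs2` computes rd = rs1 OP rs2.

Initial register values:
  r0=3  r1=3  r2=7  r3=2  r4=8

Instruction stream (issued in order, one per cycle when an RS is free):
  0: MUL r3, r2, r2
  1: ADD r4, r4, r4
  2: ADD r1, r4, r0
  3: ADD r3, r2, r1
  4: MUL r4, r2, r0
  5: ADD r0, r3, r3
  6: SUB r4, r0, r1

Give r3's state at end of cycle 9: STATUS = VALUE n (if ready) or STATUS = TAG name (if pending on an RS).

STATUS = VALUE 26

c1: issue MUL r3<-Mul1 | r0:3,r1:3,r2:7,r3:Mul1,r4:8
c2: issue ADD r4<-Add1 | r0:3,r1:3,r2:7,r3:Mul1,r4:Add1
c3: issue ADD r1<-Add2 | r0:3,r1:Add2,r2:7,r3:Mul1,r4:Add1
c4: CDB Add1=16; issue ADD r3<-Add1 | r0:3,r1:Add2,r2:7,r3:Add1,r4:16
c5: issue MUL r4<-Mul2 | r0:3,r1:Add2,r2:7,r3:Add1,r4:Mul2
c6: CDB Add2=19; issue ADD r0<-Add2 | r0:Add2,r1:19,r2:7,r3:Add1,r4:Mul2
c7: CDB Mul1=49; issue SUB r4<-Add3 | r0:Add2,r1:19,r2:7,r3:Add1,r4:Add3
c8: CDB Add1=26 | r0:Add2,r1:19,r2:7,r3:26,r4:Add3
c9: - | r0:Add2,r1:19,r2:7,r3:26,r4:Add3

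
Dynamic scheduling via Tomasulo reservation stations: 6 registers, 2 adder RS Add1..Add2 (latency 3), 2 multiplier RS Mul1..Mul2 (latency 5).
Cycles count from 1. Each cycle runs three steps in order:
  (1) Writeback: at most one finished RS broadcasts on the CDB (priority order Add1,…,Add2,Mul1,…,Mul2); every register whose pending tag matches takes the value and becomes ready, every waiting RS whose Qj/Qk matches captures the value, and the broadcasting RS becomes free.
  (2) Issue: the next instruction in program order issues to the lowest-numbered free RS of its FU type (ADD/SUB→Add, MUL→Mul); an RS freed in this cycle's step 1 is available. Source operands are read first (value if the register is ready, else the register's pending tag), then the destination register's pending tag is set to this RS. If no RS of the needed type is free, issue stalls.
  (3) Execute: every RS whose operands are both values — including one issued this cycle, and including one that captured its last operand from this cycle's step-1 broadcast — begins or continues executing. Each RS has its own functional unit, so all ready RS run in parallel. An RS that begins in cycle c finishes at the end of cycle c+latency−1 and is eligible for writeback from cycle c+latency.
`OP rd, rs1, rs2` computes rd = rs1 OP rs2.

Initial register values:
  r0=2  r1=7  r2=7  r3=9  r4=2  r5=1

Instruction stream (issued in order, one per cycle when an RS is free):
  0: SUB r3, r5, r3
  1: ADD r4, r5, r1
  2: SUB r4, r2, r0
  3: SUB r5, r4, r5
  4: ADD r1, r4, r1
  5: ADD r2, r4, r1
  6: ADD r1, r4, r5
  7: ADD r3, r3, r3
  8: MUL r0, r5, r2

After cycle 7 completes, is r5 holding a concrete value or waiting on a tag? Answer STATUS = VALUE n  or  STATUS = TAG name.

STATUS = TAG Add2

  c1: issue SUB r3<-Add1  regs: r0:2,r1:7,r2:7,r3:Add1,r4:2,r5:1
  c2: issue ADD r4<-Add2  regs: r0:2,r1:7,r2:7,r3:Add1,r4:Add2,r5:1
  c3: stall  regs: r0:2,r1:7,r2:7,r3:Add1,r4:Add2,r5:1
  c4: CDB Add1=-8; issue SUB r4<-Add1  regs: r0:2,r1:7,r2:7,r3:-8,r4:Add1,r5:1
  c5: CDB Add2=8; issue SUB r5<-Add2  regs: r0:2,r1:7,r2:7,r3:-8,r4:Add1,r5:Add2
  c6: stall  regs: r0:2,r1:7,r2:7,r3:-8,r4:Add1,r5:Add2
  c7: CDB Add1=5; issue ADD r1<-Add1  regs: r0:2,r1:Add1,r2:7,r3:-8,r4:5,r5:Add2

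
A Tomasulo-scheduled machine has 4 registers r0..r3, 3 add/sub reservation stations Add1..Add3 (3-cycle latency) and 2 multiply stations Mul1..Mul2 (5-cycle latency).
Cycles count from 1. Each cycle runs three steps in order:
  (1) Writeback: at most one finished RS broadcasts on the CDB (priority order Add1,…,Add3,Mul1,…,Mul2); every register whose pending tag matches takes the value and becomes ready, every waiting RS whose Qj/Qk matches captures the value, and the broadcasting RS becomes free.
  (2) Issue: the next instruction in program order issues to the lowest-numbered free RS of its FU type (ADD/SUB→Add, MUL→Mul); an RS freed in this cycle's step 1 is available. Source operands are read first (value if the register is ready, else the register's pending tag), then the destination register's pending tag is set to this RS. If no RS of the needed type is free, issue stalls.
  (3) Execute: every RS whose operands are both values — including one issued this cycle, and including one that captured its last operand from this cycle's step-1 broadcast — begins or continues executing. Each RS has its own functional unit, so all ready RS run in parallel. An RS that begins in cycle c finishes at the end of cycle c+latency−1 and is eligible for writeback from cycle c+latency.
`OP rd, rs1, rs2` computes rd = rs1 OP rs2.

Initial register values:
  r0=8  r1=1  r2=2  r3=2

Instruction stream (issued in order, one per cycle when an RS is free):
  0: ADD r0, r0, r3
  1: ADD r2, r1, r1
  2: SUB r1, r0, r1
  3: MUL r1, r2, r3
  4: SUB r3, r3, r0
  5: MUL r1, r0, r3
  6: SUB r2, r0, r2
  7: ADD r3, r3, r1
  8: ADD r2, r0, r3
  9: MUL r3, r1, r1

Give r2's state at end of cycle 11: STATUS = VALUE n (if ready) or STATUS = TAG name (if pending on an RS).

  c1: issue ADD r0<-Add1  regs: r0:Add1,r1:1,r2:2,r3:2
  c2: issue ADD r2<-Add2  regs: r0:Add1,r1:1,r2:Add2,r3:2
  c3: issue SUB r1<-Add3  regs: r0:Add1,r1:Add3,r2:Add2,r3:2
  c4: CDB Add1=10; issue MUL r1<-Mul1  regs: r0:10,r1:Mul1,r2:Add2,r3:2
  c5: CDB Add2=2; issue SUB r3<-Add1  regs: r0:10,r1:Mul1,r2:2,r3:Add1
  c6: issue MUL r1<-Mul2  regs: r0:10,r1:Mul2,r2:2,r3:Add1
  c7: CDB Add3=9; issue SUB r2<-Add2  regs: r0:10,r1:Mul2,r2:Add2,r3:Add1
  c8: CDB Add1=-8; issue ADD r3<-Add1  regs: r0:10,r1:Mul2,r2:Add2,r3:Add1
  c9: issue ADD r2<-Add3  regs: r0:10,r1:Mul2,r2:Add3,r3:Add1
  c10: CDB Add2=8; stall  regs: r0:10,r1:Mul2,r2:Add3,r3:Add1
  c11: CDB Mul1=4; issue MUL r3<-Mul1  regs: r0:10,r1:Mul2,r2:Add3,r3:Mul1

STATUS = TAG Add3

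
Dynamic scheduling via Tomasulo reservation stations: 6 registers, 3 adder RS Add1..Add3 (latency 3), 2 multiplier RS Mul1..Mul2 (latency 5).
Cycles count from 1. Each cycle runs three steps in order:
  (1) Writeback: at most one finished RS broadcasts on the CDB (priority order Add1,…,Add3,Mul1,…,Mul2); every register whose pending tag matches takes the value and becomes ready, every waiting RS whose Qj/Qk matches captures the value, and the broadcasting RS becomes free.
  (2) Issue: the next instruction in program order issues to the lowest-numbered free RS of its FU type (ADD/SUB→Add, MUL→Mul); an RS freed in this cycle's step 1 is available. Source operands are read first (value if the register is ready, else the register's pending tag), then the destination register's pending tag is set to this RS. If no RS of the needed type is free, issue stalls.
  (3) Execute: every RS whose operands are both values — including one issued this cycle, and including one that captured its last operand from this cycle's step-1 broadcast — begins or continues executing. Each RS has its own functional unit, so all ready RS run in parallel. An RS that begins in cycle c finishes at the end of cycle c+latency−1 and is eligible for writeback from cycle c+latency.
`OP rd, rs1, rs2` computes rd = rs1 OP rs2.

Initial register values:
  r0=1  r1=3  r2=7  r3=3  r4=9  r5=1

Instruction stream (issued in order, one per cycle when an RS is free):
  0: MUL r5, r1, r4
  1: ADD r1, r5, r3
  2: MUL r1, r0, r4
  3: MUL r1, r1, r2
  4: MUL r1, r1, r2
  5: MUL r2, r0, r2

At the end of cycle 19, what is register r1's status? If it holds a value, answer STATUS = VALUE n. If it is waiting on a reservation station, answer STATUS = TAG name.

  c1: issue MUL r5<-Mul1  regs: r0:1,r1:3,r2:7,r3:3,r4:9,r5:Mul1
  c2: issue ADD r1<-Add1  regs: r0:1,r1:Add1,r2:7,r3:3,r4:9,r5:Mul1
  c3: issue MUL r1<-Mul2  regs: r0:1,r1:Mul2,r2:7,r3:3,r4:9,r5:Mul1
  c4: stall  regs: r0:1,r1:Mul2,r2:7,r3:3,r4:9,r5:Mul1
  c5: stall  regs: r0:1,r1:Mul2,r2:7,r3:3,r4:9,r5:Mul1
  c6: CDB Mul1=27; issue MUL r1<-Mul1  regs: r0:1,r1:Mul1,r2:7,r3:3,r4:9,r5:27
  c7: stall  regs: r0:1,r1:Mul1,r2:7,r3:3,r4:9,r5:27
  c8: CDB Mul2=9; issue MUL r1<-Mul2  regs: r0:1,r1:Mul2,r2:7,r3:3,r4:9,r5:27
  c9: CDB Add1=30; stall  regs: r0:1,r1:Mul2,r2:7,r3:3,r4:9,r5:27
  c10: stall  regs: r0:1,r1:Mul2,r2:7,r3:3,r4:9,r5:27
  c11: stall  regs: r0:1,r1:Mul2,r2:7,r3:3,r4:9,r5:27
  c12: stall  regs: r0:1,r1:Mul2,r2:7,r3:3,r4:9,r5:27
  c13: CDB Mul1=63; issue MUL r2<-Mul1  regs: r0:1,r1:Mul2,r2:Mul1,r3:3,r4:9,r5:27
  c14: -  regs: r0:1,r1:Mul2,r2:Mul1,r3:3,r4:9,r5:27
  c15: -  regs: r0:1,r1:Mul2,r2:Mul1,r3:3,r4:9,r5:27
  c16: -  regs: r0:1,r1:Mul2,r2:Mul1,r3:3,r4:9,r5:27
  c17: -  regs: r0:1,r1:Mul2,r2:Mul1,r3:3,r4:9,r5:27
  c18: CDB Mul1=7  regs: r0:1,r1:Mul2,r2:7,r3:3,r4:9,r5:27
  c19: CDB Mul2=441  regs: r0:1,r1:441,r2:7,r3:3,r4:9,r5:27

STATUS = VALUE 441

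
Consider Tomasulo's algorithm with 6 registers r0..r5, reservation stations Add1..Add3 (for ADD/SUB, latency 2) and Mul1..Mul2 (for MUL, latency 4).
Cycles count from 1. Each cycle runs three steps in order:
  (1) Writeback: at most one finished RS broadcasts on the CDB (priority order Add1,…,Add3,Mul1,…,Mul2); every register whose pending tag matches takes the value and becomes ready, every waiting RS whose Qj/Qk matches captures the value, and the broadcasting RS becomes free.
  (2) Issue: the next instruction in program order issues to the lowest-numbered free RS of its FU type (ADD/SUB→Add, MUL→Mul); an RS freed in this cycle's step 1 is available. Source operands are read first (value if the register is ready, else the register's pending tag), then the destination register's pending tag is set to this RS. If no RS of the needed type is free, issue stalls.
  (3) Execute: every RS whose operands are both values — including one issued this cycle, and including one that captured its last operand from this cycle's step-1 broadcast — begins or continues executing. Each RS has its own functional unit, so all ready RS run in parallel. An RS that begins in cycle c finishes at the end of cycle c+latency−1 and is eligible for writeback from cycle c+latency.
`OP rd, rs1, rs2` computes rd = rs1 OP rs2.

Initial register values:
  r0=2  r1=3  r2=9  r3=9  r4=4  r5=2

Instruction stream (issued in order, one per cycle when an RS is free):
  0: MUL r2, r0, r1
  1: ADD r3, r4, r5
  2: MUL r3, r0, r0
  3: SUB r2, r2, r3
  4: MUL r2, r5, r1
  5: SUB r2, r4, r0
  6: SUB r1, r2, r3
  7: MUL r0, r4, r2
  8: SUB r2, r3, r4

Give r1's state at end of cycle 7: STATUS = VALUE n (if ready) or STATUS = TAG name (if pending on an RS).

c1: issue MUL r2<-Mul1 | r0:2,r1:3,r2:Mul1,r3:9,r4:4,r5:2
c2: issue ADD r3<-Add1 | r0:2,r1:3,r2:Mul1,r3:Add1,r4:4,r5:2
c3: issue MUL r3<-Mul2 | r0:2,r1:3,r2:Mul1,r3:Mul2,r4:4,r5:2
c4: CDB Add1=6; issue SUB r2<-Add1 | r0:2,r1:3,r2:Add1,r3:Mul2,r4:4,r5:2
c5: CDB Mul1=6; issue MUL r2<-Mul1 | r0:2,r1:3,r2:Mul1,r3:Mul2,r4:4,r5:2
c6: issue SUB r2<-Add2 | r0:2,r1:3,r2:Add2,r3:Mul2,r4:4,r5:2
c7: CDB Mul2=4; issue SUB r1<-Add3 | r0:2,r1:Add3,r2:Add2,r3:4,r4:4,r5:2

STATUS = TAG Add3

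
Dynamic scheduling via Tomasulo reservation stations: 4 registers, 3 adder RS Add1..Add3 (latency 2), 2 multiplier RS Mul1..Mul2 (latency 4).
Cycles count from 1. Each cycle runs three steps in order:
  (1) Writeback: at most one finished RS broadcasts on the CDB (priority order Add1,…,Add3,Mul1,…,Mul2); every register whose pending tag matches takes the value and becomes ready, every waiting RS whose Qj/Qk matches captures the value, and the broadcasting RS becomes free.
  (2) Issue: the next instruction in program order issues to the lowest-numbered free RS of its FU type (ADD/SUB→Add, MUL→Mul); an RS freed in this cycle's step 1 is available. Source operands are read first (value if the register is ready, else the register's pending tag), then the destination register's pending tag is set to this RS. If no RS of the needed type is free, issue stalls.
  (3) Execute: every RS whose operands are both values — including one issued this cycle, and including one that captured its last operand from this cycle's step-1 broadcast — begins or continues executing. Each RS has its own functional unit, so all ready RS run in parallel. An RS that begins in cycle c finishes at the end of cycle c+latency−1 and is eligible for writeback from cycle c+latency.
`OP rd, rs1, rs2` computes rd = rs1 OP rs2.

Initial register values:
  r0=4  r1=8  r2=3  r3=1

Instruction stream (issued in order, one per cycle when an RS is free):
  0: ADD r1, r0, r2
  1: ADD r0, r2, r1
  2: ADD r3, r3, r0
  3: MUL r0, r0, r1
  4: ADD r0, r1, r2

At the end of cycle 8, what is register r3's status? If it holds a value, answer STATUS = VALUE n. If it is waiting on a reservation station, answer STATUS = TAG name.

  c1: issue ADD r1<-Add1  regs: r0:4,r1:Add1,r2:3,r3:1
  c2: issue ADD r0<-Add2  regs: r0:Add2,r1:Add1,r2:3,r3:1
  c3: CDB Add1=7; issue ADD r3<-Add1  regs: r0:Add2,r1:7,r2:3,r3:Add1
  c4: issue MUL r0<-Mul1  regs: r0:Mul1,r1:7,r2:3,r3:Add1
  c5: CDB Add2=10; issue ADD r0<-Add2  regs: r0:Add2,r1:7,r2:3,r3:Add1
  c6: -  regs: r0:Add2,r1:7,r2:3,r3:Add1
  c7: CDB Add1=11  regs: r0:Add2,r1:7,r2:3,r3:11
  c8: CDB Add2=10  regs: r0:10,r1:7,r2:3,r3:11

STATUS = VALUE 11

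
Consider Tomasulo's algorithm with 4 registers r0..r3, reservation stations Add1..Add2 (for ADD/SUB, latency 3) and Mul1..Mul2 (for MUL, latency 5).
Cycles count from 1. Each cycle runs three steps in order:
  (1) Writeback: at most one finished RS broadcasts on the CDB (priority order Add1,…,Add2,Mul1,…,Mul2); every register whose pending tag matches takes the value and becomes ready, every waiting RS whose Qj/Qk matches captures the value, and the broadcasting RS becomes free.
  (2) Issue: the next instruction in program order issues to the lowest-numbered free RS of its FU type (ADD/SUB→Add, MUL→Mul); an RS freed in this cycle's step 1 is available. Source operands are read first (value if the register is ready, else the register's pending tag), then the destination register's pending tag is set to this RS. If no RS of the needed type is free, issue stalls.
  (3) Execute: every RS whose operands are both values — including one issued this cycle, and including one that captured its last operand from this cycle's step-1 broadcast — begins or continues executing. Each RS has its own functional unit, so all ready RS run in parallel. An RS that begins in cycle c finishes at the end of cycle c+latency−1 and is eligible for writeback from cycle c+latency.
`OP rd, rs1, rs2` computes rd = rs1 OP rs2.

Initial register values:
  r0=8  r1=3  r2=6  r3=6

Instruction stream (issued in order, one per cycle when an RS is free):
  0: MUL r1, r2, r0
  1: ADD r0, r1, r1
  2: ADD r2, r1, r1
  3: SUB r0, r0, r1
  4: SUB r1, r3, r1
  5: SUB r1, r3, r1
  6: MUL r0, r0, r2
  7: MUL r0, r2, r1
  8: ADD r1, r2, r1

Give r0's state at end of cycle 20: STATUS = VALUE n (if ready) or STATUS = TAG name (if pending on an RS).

c1: issue MUL r1<-Mul1 | r0:8,r1:Mul1,r2:6,r3:6
c2: issue ADD r0<-Add1 | r0:Add1,r1:Mul1,r2:6,r3:6
c3: issue ADD r2<-Add2 | r0:Add1,r1:Mul1,r2:Add2,r3:6
c4: stall | r0:Add1,r1:Mul1,r2:Add2,r3:6
c5: stall | r0:Add1,r1:Mul1,r2:Add2,r3:6
c6: CDB Mul1=48; stall | r0:Add1,r1:48,r2:Add2,r3:6
c7: stall | r0:Add1,r1:48,r2:Add2,r3:6
c8: stall | r0:Add1,r1:48,r2:Add2,r3:6
c9: CDB Add1=96; issue SUB r0<-Add1 | r0:Add1,r1:48,r2:Add2,r3:6
c10: CDB Add2=96; issue SUB r1<-Add2 | r0:Add1,r1:Add2,r2:96,r3:6
c11: stall | r0:Add1,r1:Add2,r2:96,r3:6
c12: CDB Add1=48; issue SUB r1<-Add1 | r0:48,r1:Add1,r2:96,r3:6
c13: CDB Add2=-42; issue MUL r0<-Mul1 | r0:Mul1,r1:Add1,r2:96,r3:6
c14: issue MUL r0<-Mul2 | r0:Mul2,r1:Add1,r2:96,r3:6
c15: issue ADD r1<-Add2 | r0:Mul2,r1:Add2,r2:96,r3:6
c16: CDB Add1=48 | r0:Mul2,r1:Add2,r2:96,r3:6
c17: - | r0:Mul2,r1:Add2,r2:96,r3:6
c18: CDB Mul1=4608 | r0:Mul2,r1:Add2,r2:96,r3:6
c19: CDB Add2=144 | r0:Mul2,r1:144,r2:96,r3:6
c20: - | r0:Mul2,r1:144,r2:96,r3:6

STATUS = TAG Mul2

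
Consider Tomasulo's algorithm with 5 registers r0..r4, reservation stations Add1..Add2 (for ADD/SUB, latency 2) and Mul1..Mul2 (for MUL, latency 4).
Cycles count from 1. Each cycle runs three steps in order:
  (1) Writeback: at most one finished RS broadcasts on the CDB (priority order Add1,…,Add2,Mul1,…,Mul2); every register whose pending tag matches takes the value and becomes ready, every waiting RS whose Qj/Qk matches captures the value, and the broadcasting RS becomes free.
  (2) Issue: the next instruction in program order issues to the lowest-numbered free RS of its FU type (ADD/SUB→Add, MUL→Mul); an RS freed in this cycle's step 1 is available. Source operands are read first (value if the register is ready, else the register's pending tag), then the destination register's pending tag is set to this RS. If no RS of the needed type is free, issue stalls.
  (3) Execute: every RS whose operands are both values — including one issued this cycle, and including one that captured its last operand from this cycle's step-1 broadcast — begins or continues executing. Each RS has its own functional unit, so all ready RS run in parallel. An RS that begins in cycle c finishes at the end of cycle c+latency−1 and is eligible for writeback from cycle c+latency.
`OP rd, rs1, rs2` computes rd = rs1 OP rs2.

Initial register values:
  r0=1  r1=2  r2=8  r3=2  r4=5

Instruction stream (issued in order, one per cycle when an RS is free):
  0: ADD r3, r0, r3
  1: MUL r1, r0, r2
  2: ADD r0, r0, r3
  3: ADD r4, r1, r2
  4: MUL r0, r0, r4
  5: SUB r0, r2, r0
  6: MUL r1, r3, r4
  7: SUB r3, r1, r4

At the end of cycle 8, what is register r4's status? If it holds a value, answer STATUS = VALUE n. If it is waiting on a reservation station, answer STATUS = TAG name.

STATUS = VALUE 16

cycle 1: issue ADD r3<-Add1 // r0:1,r1:2,r2:8,r3:Add1,r4:5
cycle 2: issue MUL r1<-Mul1 // r0:1,r1:Mul1,r2:8,r3:Add1,r4:5
cycle 3: CDB Add1=3; issue ADD r0<-Add1 // r0:Add1,r1:Mul1,r2:8,r3:3,r4:5
cycle 4: issue ADD r4<-Add2 // r0:Add1,r1:Mul1,r2:8,r3:3,r4:Add2
cycle 5: CDB Add1=4; issue MUL r0<-Mul2 // r0:Mul2,r1:Mul1,r2:8,r3:3,r4:Add2
cycle 6: CDB Mul1=8; issue SUB r0<-Add1 // r0:Add1,r1:8,r2:8,r3:3,r4:Add2
cycle 7: issue MUL r1<-Mul1 // r0:Add1,r1:Mul1,r2:8,r3:3,r4:Add2
cycle 8: CDB Add2=16; issue SUB r3<-Add2 // r0:Add1,r1:Mul1,r2:8,r3:Add2,r4:16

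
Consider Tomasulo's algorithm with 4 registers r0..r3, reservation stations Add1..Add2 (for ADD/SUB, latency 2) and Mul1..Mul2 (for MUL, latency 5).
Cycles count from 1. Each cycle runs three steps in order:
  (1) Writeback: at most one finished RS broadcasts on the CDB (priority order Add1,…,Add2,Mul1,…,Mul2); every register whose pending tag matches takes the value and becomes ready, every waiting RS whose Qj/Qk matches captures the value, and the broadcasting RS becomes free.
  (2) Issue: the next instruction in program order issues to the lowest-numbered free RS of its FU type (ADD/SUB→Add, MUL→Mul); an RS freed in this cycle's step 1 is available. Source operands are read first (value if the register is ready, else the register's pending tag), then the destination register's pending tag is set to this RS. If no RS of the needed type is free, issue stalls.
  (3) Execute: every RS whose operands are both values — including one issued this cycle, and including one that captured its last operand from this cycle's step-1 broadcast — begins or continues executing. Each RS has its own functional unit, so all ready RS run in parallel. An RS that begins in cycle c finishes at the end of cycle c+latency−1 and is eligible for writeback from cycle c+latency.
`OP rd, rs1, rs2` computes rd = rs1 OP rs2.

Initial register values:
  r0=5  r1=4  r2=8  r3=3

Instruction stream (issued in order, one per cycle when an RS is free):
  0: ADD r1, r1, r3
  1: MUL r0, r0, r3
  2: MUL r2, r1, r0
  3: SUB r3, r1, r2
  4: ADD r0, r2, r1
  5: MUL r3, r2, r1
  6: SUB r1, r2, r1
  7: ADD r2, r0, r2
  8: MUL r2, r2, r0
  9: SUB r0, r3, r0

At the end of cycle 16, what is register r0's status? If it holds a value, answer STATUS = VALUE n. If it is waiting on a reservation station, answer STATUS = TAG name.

STATUS = VALUE 112

cycle 1: issue ADD r1<-Add1 // r0:5,r1:Add1,r2:8,r3:3
cycle 2: issue MUL r0<-Mul1 // r0:Mul1,r1:Add1,r2:8,r3:3
cycle 3: CDB Add1=7; issue MUL r2<-Mul2 // r0:Mul1,r1:7,r2:Mul2,r3:3
cycle 4: issue SUB r3<-Add1 // r0:Mul1,r1:7,r2:Mul2,r3:Add1
cycle 5: issue ADD r0<-Add2 // r0:Add2,r1:7,r2:Mul2,r3:Add1
cycle 6: stall // r0:Add2,r1:7,r2:Mul2,r3:Add1
cycle 7: CDB Mul1=15; issue MUL r3<-Mul1 // r0:Add2,r1:7,r2:Mul2,r3:Mul1
cycle 8: stall // r0:Add2,r1:7,r2:Mul2,r3:Mul1
cycle 9: stall // r0:Add2,r1:7,r2:Mul2,r3:Mul1
cycle 10: stall // r0:Add2,r1:7,r2:Mul2,r3:Mul1
cycle 11: stall // r0:Add2,r1:7,r2:Mul2,r3:Mul1
cycle 12: CDB Mul2=105; stall // r0:Add2,r1:7,r2:105,r3:Mul1
cycle 13: stall // r0:Add2,r1:7,r2:105,r3:Mul1
cycle 14: CDB Add1=-98; issue SUB r1<-Add1 // r0:Add2,r1:Add1,r2:105,r3:Mul1
cycle 15: CDB Add2=112; issue ADD r2<-Add2 // r0:112,r1:Add1,r2:Add2,r3:Mul1
cycle 16: CDB Add1=98; issue MUL r2<-Mul2 // r0:112,r1:98,r2:Mul2,r3:Mul1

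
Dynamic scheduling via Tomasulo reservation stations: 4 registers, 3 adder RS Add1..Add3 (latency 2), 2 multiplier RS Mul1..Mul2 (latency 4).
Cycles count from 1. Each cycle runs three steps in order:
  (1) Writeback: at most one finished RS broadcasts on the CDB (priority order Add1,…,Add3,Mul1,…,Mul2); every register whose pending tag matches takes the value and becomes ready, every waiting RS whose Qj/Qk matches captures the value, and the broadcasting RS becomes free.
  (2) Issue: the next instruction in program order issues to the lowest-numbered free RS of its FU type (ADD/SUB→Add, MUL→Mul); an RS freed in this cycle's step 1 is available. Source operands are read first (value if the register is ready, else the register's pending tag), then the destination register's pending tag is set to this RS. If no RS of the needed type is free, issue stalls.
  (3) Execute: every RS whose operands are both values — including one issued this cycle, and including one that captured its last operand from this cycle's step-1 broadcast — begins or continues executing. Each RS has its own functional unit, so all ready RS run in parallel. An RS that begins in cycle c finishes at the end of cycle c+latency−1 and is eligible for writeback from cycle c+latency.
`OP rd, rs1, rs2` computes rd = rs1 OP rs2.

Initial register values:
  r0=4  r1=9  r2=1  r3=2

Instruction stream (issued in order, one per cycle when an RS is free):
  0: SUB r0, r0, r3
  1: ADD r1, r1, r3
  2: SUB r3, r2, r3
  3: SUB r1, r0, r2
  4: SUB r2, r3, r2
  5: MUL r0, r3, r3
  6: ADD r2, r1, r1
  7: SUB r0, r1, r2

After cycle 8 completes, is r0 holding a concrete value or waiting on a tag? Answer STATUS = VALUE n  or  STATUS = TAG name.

STATUS = TAG Add2

cycle 1: issue SUB r0<-Add1 // r0:Add1,r1:9,r2:1,r3:2
cycle 2: issue ADD r1<-Add2 // r0:Add1,r1:Add2,r2:1,r3:2
cycle 3: CDB Add1=2; issue SUB r3<-Add1 // r0:2,r1:Add2,r2:1,r3:Add1
cycle 4: CDB Add2=11; issue SUB r1<-Add2 // r0:2,r1:Add2,r2:1,r3:Add1
cycle 5: CDB Add1=-1; issue SUB r2<-Add1 // r0:2,r1:Add2,r2:Add1,r3:-1
cycle 6: CDB Add2=1; issue MUL r0<-Mul1 // r0:Mul1,r1:1,r2:Add1,r3:-1
cycle 7: CDB Add1=-2; issue ADD r2<-Add1 // r0:Mul1,r1:1,r2:Add1,r3:-1
cycle 8: issue SUB r0<-Add2 // r0:Add2,r1:1,r2:Add1,r3:-1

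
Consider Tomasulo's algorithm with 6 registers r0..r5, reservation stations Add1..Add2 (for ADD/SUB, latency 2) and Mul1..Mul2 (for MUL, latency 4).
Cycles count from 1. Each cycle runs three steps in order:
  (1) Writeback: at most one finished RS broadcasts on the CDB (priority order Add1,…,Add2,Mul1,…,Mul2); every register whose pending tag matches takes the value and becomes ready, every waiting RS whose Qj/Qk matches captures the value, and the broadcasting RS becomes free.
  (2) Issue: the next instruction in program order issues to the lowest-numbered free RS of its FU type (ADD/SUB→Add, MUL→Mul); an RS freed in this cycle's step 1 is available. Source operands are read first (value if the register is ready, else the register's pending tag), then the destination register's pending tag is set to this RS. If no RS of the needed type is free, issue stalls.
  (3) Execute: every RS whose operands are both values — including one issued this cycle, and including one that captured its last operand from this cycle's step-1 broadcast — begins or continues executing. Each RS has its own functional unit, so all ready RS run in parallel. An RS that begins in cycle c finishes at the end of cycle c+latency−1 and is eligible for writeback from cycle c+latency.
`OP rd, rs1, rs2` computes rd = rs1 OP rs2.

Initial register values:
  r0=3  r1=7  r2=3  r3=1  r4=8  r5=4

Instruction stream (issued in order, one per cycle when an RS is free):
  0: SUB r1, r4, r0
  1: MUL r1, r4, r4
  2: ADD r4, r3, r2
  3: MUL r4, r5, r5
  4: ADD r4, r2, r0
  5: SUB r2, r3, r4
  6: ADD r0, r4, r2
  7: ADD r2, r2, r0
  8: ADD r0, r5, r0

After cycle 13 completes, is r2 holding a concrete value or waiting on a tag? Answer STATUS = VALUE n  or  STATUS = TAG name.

  c1: issue SUB r1<-Add1  regs: r0:3,r1:Add1,r2:3,r3:1,r4:8,r5:4
  c2: issue MUL r1<-Mul1  regs: r0:3,r1:Mul1,r2:3,r3:1,r4:8,r5:4
  c3: CDB Add1=5; issue ADD r4<-Add1  regs: r0:3,r1:Mul1,r2:3,r3:1,r4:Add1,r5:4
  c4: issue MUL r4<-Mul2  regs: r0:3,r1:Mul1,r2:3,r3:1,r4:Mul2,r5:4
  c5: CDB Add1=4; issue ADD r4<-Add1  regs: r0:3,r1:Mul1,r2:3,r3:1,r4:Add1,r5:4
  c6: CDB Mul1=64; issue SUB r2<-Add2  regs: r0:3,r1:64,r2:Add2,r3:1,r4:Add1,r5:4
  c7: CDB Add1=6; issue ADD r0<-Add1  regs: r0:Add1,r1:64,r2:Add2,r3:1,r4:6,r5:4
  c8: CDB Mul2=16; stall  regs: r0:Add1,r1:64,r2:Add2,r3:1,r4:6,r5:4
  c9: CDB Add2=-5; issue ADD r2<-Add2  regs: r0:Add1,r1:64,r2:Add2,r3:1,r4:6,r5:4
  c10: stall  regs: r0:Add1,r1:64,r2:Add2,r3:1,r4:6,r5:4
  c11: CDB Add1=1; issue ADD r0<-Add1  regs: r0:Add1,r1:64,r2:Add2,r3:1,r4:6,r5:4
  c12: -  regs: r0:Add1,r1:64,r2:Add2,r3:1,r4:6,r5:4
  c13: CDB Add1=5  regs: r0:5,r1:64,r2:Add2,r3:1,r4:6,r5:4

STATUS = TAG Add2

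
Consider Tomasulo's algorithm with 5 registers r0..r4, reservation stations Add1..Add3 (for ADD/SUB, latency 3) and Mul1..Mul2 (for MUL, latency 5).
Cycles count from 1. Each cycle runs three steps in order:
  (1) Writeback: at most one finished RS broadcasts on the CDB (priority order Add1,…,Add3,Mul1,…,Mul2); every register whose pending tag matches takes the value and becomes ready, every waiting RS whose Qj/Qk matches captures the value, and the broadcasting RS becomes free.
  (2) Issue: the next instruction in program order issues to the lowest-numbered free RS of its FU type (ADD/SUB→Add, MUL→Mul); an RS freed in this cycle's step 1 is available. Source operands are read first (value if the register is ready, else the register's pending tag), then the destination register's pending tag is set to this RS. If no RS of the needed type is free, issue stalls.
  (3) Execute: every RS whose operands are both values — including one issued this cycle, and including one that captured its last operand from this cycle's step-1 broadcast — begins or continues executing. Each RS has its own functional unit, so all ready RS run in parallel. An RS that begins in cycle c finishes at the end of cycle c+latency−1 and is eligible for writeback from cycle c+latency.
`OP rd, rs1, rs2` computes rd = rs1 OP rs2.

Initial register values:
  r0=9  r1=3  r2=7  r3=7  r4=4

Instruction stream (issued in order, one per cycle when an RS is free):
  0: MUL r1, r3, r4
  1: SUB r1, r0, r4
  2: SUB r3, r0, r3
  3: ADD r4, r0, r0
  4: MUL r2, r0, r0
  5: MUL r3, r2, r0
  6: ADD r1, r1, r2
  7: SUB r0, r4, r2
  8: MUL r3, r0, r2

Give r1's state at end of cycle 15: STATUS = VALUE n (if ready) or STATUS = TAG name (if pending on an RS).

  c1: issue MUL r1<-Mul1  regs: r0:9,r1:Mul1,r2:7,r3:7,r4:4
  c2: issue SUB r1<-Add1  regs: r0:9,r1:Add1,r2:7,r3:7,r4:4
  c3: issue SUB r3<-Add2  regs: r0:9,r1:Add1,r2:7,r3:Add2,r4:4
  c4: issue ADD r4<-Add3  regs: r0:9,r1:Add1,r2:7,r3:Add2,r4:Add3
  c5: CDB Add1=5; issue MUL r2<-Mul2  regs: r0:9,r1:5,r2:Mul2,r3:Add2,r4:Add3
  c6: CDB Add2=2; stall  regs: r0:9,r1:5,r2:Mul2,r3:2,r4:Add3
  c7: CDB Add3=18; stall  regs: r0:9,r1:5,r2:Mul2,r3:2,r4:18
  c8: CDB Mul1=28; issue MUL r3<-Mul1  regs: r0:9,r1:5,r2:Mul2,r3:Mul1,r4:18
  c9: issue ADD r1<-Add1  regs: r0:9,r1:Add1,r2:Mul2,r3:Mul1,r4:18
  c10: CDB Mul2=81; issue SUB r0<-Add2  regs: r0:Add2,r1:Add1,r2:81,r3:Mul1,r4:18
  c11: issue MUL r3<-Mul2  regs: r0:Add2,r1:Add1,r2:81,r3:Mul2,r4:18
  c12: -  regs: r0:Add2,r1:Add1,r2:81,r3:Mul2,r4:18
  c13: CDB Add1=86  regs: r0:Add2,r1:86,r2:81,r3:Mul2,r4:18
  c14: CDB Add2=-63  regs: r0:-63,r1:86,r2:81,r3:Mul2,r4:18
  c15: CDB Mul1=729  regs: r0:-63,r1:86,r2:81,r3:Mul2,r4:18

STATUS = VALUE 86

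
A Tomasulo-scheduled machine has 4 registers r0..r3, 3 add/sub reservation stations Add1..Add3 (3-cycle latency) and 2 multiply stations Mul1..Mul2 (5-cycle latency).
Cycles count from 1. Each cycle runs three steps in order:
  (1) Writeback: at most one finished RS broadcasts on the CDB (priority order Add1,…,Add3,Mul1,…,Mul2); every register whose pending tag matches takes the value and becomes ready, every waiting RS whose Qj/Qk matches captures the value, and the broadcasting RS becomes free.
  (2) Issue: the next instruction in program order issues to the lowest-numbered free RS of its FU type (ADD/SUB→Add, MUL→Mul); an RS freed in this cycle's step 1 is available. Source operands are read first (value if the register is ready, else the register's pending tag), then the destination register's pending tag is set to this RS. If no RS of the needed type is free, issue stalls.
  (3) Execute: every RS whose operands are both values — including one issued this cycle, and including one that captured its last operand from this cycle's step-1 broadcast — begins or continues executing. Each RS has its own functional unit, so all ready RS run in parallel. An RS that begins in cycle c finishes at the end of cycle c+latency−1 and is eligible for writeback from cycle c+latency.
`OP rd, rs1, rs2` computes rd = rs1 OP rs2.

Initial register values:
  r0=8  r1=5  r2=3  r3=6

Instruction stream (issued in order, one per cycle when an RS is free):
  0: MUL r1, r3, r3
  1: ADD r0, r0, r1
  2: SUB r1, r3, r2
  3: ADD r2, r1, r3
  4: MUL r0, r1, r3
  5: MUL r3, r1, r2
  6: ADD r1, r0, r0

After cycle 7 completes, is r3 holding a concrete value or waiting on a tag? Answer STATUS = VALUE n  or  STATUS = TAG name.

STATUS = TAG Mul1

  c1: issue MUL r1<-Mul1  regs: r0:8,r1:Mul1,r2:3,r3:6
  c2: issue ADD r0<-Add1  regs: r0:Add1,r1:Mul1,r2:3,r3:6
  c3: issue SUB r1<-Add2  regs: r0:Add1,r1:Add2,r2:3,r3:6
  c4: issue ADD r2<-Add3  regs: r0:Add1,r1:Add2,r2:Add3,r3:6
  c5: issue MUL r0<-Mul2  regs: r0:Mul2,r1:Add2,r2:Add3,r3:6
  c6: CDB Add2=3; stall  regs: r0:Mul2,r1:3,r2:Add3,r3:6
  c7: CDB Mul1=36; issue MUL r3<-Mul1  regs: r0:Mul2,r1:3,r2:Add3,r3:Mul1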